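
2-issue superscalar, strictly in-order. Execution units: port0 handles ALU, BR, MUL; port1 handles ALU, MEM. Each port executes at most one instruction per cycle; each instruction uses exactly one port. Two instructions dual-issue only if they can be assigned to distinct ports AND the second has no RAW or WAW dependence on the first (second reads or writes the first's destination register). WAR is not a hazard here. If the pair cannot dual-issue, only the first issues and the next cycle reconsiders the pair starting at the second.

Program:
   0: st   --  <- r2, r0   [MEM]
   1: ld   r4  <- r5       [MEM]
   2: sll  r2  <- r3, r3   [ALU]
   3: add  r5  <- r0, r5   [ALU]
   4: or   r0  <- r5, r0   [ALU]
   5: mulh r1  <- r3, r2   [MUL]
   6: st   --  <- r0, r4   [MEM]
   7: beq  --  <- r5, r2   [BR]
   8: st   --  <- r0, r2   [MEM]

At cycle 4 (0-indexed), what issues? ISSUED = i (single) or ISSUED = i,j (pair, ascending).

ISSUED = 6,7

0. st.MEM @i0  | no-port MEM/MEM
1. ld.MEM/sll.ALU @i1/i2  | pair
2. add.ALU @i3  | RAW r5
3. or.ALU/mulh.MUL @i4/i5  | pair
4. st.MEM/beq.BR @i6/i7  | pair
5. st.MEM @i8  | tail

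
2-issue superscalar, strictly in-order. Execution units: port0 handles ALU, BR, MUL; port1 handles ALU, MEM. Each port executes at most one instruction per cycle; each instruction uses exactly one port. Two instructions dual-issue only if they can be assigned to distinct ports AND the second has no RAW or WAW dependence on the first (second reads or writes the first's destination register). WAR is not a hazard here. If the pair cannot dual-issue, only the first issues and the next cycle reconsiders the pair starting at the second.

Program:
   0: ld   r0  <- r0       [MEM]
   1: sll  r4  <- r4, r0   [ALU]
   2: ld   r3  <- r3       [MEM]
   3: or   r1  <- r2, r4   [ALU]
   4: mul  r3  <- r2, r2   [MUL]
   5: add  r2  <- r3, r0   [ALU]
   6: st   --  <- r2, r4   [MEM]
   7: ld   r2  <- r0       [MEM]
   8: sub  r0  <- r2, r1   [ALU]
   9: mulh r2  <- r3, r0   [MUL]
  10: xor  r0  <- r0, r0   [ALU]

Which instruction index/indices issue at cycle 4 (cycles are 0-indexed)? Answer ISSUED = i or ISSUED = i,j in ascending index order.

0. ld.MEM @i0  | RAW r0
1. sll.ALU ld.MEM @i1/i2  | pair
2. or.ALU mul.MUL @i3/i4  | pair
3. add.ALU @i5  | RAW r2
4. st.MEM @i6  | no-port MEM/MEM
5. ld.MEM @i7  | RAW r2
6. sub.ALU @i8  | RAW r0
7. mulh.MUL xor.ALU @i9/i10  | pair

ISSUED = 6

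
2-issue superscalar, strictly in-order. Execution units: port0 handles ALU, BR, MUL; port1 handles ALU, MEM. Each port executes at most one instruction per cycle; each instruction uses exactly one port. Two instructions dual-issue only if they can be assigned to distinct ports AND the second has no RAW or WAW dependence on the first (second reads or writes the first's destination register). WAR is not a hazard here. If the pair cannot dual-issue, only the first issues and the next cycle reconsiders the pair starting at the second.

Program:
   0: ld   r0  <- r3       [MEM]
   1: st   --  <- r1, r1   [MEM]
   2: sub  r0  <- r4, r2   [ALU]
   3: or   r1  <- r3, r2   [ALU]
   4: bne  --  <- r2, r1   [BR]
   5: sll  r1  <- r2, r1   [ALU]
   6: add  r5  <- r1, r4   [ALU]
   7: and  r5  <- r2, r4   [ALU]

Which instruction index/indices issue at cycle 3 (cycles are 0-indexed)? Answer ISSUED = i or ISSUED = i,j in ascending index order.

ISSUED = 4,5

c0: i0 ld  no-port MEM/MEM
c1: i1/i2 st/sub  2-wide
c2: i3 or  RAW r1
c3: i4/i5 bne/sll  2-wide
c4: i6 add  WAW r5
c5: i7 and  tail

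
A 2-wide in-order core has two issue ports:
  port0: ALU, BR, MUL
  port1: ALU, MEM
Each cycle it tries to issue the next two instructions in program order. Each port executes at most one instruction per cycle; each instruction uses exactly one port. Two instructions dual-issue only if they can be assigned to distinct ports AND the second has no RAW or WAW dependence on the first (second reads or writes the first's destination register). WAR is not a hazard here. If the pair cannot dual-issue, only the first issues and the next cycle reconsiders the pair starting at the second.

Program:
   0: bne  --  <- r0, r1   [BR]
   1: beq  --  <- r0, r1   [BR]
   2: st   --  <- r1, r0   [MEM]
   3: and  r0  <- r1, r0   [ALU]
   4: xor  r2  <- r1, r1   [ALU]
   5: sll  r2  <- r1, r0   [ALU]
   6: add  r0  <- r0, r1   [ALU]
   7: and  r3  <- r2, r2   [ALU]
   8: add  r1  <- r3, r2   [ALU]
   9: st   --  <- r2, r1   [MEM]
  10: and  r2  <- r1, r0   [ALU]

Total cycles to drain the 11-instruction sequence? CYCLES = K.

CYCLES = 7

t=0 i0:bne.BR ; no-port BR/BR
t=1 i1+i2:beq.BR st.MEM ; 2-wide
t=2 i3+i4:and.ALU xor.ALU ; 2-wide
t=3 i5+i6:sll.ALU add.ALU ; 2-wide
t=4 i7:and.ALU ; RAW r3
t=5 i8:add.ALU ; RAW r1
t=6 i9+i10:st.MEM and.ALU ; 2-wide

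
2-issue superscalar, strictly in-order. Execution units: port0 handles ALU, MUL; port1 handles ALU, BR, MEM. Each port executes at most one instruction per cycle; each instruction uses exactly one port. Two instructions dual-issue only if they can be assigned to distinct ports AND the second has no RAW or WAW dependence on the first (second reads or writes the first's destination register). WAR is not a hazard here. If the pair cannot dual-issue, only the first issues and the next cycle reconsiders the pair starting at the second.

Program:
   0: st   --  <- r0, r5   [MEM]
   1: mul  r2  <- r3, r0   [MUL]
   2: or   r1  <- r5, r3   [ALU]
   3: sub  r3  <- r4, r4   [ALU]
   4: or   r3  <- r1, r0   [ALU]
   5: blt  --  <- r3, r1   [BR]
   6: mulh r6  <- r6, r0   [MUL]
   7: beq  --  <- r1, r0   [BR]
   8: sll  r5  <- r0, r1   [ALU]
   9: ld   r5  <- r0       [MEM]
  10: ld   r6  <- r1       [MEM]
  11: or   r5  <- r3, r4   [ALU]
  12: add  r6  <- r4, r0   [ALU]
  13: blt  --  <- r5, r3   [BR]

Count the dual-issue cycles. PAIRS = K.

  cy0 -> i0&i1 (st.MEM;mul.MUL) 2-wide
  cy1 -> i2&i3 (or.ALU;sub.ALU) 2-wide
  cy2 -> i4 (or.ALU) RAW r3
  cy3 -> i5&i6 (blt.BR;mulh.MUL) 2-wide
  cy4 -> i7&i8 (beq.BR;sll.ALU) 2-wide
  cy5 -> i9 (ld.MEM) no-port MEM/MEM
  cy6 -> i10&i11 (ld.MEM;or.ALU) 2-wide
  cy7 -> i12&i13 (add.ALU;blt.BR) 2-wide

PAIRS = 6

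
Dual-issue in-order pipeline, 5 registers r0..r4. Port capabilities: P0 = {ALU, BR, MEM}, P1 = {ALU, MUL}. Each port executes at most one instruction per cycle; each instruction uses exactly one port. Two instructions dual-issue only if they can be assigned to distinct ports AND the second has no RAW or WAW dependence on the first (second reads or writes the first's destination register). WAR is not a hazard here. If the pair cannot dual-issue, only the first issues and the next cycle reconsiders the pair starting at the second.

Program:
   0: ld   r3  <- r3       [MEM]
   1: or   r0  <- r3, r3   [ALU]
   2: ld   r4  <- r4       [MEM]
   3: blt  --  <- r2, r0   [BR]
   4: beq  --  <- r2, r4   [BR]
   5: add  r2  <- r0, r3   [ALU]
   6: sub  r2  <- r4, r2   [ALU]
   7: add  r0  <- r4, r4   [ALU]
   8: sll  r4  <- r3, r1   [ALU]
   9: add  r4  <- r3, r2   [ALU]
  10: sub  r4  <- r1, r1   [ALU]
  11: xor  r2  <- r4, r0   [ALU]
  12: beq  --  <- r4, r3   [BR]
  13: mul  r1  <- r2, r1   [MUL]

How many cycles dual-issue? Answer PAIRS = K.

PAIRS = 4

c0: i0 ld  RAW r3
c1: i1&i2 or/ld  pair
c2: i3 blt  no-port BR/BR
c3: i4&i5 beq/add  pair
c4: i6&i7 sub/add  pair
c5: i8 sll  WAW r4
c6: i9 add  WAW r4
c7: i10 sub  RAW r4
c8: i11&i12 xor/beq  pair
c9: i13 mul  tail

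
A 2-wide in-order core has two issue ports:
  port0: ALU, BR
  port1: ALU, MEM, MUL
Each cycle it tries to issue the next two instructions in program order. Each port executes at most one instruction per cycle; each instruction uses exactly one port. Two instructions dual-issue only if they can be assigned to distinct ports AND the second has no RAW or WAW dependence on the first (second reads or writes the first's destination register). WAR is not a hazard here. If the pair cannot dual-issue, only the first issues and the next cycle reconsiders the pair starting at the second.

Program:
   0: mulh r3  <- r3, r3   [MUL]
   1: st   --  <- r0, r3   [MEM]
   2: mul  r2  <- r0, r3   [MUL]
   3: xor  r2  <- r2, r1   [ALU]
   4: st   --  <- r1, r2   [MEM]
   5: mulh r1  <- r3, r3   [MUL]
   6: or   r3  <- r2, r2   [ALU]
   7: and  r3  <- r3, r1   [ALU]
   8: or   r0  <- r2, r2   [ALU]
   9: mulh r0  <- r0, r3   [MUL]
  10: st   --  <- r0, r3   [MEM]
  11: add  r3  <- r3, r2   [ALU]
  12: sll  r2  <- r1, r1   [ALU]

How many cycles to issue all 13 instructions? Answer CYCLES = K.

CYCLES = 10

[0] i0  mulh.MUL  -- no-port MUL/MEM
[1] i1  st.MEM  -- no-port MEM/MUL
[2] i2  mul.MUL  -- RAW+WAW r2
[3] i3  xor.ALU  -- RAW r2
[4] i4  st.MEM  -- no-port MEM/MUL
[5] i5,i6  mulh.MUL or.ALU  -- 2-wide
[6] i7,i8  and.ALU or.ALU  -- 2-wide
[7] i9  mulh.MUL  -- no-port MUL/MEM
[8] i10,i11  st.MEM add.ALU  -- 2-wide
[9] i12  sll.ALU  -- tail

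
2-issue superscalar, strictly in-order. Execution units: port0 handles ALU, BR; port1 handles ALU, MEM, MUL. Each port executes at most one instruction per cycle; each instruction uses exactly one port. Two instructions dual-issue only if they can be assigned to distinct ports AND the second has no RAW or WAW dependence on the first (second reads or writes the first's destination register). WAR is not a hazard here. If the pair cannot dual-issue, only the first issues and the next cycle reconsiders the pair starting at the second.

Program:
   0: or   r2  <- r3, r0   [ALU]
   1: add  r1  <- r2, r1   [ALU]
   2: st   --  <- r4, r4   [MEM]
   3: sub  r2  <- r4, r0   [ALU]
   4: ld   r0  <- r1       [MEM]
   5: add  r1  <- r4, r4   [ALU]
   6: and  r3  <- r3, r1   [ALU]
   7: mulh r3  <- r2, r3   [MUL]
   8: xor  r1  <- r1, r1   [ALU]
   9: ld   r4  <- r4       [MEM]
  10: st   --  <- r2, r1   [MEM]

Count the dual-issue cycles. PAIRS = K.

t=0 i0:or ; RAW r2
t=1 i1+i2:add+st ; dual
t=2 i3+i4:sub+ld ; dual
t=3 i5:add ; RAW r1
t=4 i6:and ; RAW+WAW r3
t=5 i7+i8:mulh+xor ; dual
t=6 i9:ld ; no-port MEM/MEM
t=7 i10:st ; tail

PAIRS = 3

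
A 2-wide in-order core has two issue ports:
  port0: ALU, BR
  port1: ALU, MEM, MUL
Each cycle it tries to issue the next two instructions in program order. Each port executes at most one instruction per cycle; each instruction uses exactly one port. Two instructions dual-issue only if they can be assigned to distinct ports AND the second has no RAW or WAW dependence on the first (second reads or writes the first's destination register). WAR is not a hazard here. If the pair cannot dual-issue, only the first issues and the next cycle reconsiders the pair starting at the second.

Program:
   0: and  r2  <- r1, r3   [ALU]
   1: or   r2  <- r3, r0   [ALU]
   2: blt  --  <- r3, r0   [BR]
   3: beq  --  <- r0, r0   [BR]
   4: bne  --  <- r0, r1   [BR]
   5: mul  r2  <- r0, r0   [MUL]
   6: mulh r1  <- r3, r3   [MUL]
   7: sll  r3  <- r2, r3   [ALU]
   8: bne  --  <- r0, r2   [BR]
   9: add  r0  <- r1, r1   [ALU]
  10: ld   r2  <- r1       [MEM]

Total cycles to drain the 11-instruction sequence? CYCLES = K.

c0: i0 and  WAW r2
c1: i1&i2 or/blt  dual
c2: i3 beq  no-port BR/BR
c3: i4&i5 bne/mul  dual
c4: i6&i7 mulh/sll  dual
c5: i8&i9 bne/add  dual
c6: i10 ld  tail

CYCLES = 7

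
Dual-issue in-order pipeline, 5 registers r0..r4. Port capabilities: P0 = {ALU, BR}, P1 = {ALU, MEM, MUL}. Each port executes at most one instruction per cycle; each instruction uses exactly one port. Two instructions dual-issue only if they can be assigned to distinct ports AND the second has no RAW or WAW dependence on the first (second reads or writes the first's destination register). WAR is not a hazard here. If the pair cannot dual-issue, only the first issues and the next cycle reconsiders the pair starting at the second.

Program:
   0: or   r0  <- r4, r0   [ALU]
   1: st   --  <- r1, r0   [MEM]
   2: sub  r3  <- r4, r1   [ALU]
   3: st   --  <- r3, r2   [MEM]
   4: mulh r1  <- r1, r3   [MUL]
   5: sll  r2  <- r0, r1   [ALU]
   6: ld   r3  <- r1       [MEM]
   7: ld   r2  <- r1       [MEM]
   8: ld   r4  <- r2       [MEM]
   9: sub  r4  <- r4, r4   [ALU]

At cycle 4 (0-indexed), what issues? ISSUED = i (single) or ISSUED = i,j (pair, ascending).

ISSUED = 5,6

[0] i0  or.ALU  -- RAW r0
[1] i1/i2  st.MEM;sub.ALU  -- dual
[2] i3  st.MEM  -- no-port MEM/MUL
[3] i4  mulh.MUL  -- RAW r1
[4] i5/i6  sll.ALU;ld.MEM  -- dual
[5] i7  ld.MEM  -- no-port MEM/MEM
[6] i8  ld.MEM  -- RAW+WAW r4
[7] i9  sub.ALU  -- tail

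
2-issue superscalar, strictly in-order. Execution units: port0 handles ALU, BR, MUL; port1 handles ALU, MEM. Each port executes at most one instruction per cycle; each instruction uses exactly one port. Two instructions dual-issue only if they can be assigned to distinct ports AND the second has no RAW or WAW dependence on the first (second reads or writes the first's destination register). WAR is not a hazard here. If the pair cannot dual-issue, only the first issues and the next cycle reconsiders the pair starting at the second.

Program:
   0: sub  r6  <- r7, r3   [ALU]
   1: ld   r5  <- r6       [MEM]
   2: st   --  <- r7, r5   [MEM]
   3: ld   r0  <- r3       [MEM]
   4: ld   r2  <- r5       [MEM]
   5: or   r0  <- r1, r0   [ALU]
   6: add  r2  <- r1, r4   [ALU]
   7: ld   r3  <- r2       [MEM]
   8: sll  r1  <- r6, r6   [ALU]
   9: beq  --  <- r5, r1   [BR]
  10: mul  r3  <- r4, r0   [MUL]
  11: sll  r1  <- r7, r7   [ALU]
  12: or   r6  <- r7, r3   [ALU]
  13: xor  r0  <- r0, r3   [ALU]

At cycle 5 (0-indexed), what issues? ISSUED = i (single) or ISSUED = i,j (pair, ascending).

ISSUED = 6

  cy0 -> i0 (sub) RAW r6
  cy1 -> i1 (ld) no-port MEM/MEM
  cy2 -> i2 (st) no-port MEM/MEM
  cy3 -> i3 (ld) no-port MEM/MEM
  cy4 -> i4+i5 (ld;or) 2-wide
  cy5 -> i6 (add) RAW r2
  cy6 -> i7+i8 (ld;sll) 2-wide
  cy7 -> i9 (beq) no-port BR/MUL
  cy8 -> i10+i11 (mul;sll) 2-wide
  cy9 -> i12+i13 (or;xor) 2-wide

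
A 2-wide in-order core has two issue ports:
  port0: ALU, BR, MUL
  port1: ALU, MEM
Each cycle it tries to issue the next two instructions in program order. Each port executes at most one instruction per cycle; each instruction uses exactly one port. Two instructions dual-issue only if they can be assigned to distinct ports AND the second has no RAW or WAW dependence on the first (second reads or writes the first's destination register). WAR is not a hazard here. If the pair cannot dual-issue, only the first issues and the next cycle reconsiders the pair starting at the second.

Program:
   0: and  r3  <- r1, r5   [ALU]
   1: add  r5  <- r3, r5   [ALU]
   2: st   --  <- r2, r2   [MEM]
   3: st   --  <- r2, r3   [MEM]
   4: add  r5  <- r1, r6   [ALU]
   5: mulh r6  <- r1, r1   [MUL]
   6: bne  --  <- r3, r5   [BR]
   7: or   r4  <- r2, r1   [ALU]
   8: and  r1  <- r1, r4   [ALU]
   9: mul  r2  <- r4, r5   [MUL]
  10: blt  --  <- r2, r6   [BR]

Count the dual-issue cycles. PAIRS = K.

  cy0 -> i0 (and) RAW r3
  cy1 -> i1&i2 (add+st) 2-wide
  cy2 -> i3&i4 (st+add) 2-wide
  cy3 -> i5 (mulh) no-port MUL/BR
  cy4 -> i6&i7 (bne+or) 2-wide
  cy5 -> i8&i9 (and+mul) 2-wide
  cy6 -> i10 (blt) tail

PAIRS = 4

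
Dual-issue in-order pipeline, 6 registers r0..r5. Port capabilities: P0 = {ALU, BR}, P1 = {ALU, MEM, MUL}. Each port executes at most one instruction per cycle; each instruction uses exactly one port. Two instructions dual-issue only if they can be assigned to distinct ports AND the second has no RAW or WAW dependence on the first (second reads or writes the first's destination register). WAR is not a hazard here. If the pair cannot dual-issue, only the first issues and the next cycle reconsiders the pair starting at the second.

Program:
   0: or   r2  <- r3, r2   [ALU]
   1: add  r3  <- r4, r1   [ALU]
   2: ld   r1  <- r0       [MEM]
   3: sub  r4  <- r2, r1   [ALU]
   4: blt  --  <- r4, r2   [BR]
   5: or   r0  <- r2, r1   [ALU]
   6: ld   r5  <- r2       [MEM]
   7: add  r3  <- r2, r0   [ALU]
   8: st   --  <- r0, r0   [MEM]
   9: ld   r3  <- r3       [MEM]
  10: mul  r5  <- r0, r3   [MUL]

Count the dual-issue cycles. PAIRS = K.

[0] i0/i1  or+add  -- dual
[1] i2  ld  -- RAW r1
[2] i3  sub  -- RAW r4
[3] i4/i5  blt+or  -- dual
[4] i6/i7  ld+add  -- dual
[5] i8  st  -- no-port MEM/MEM
[6] i9  ld  -- no-port MEM/MUL
[7] i10  mul  -- tail

PAIRS = 3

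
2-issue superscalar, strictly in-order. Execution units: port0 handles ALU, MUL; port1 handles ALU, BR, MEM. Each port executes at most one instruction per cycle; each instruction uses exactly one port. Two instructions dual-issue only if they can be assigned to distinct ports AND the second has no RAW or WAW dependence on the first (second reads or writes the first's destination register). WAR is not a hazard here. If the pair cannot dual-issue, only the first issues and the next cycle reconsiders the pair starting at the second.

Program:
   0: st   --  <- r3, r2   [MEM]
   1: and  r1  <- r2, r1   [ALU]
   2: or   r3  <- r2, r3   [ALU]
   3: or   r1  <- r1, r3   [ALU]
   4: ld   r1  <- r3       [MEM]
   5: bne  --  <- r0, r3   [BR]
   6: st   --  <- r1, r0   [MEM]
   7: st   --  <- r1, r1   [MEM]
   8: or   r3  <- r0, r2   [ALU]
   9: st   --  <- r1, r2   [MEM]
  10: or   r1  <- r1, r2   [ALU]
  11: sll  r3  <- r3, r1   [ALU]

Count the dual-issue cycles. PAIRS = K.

0. st and @i0/i1  | 2-wide
1. or @i2  | RAW r3
2. or @i3  | WAW r1
3. ld @i4  | no-port MEM/BR
4. bne @i5  | no-port BR/MEM
5. st @i6  | no-port MEM/MEM
6. st or @i7/i8  | 2-wide
7. st or @i9/i10  | 2-wide
8. sll @i11  | tail

PAIRS = 3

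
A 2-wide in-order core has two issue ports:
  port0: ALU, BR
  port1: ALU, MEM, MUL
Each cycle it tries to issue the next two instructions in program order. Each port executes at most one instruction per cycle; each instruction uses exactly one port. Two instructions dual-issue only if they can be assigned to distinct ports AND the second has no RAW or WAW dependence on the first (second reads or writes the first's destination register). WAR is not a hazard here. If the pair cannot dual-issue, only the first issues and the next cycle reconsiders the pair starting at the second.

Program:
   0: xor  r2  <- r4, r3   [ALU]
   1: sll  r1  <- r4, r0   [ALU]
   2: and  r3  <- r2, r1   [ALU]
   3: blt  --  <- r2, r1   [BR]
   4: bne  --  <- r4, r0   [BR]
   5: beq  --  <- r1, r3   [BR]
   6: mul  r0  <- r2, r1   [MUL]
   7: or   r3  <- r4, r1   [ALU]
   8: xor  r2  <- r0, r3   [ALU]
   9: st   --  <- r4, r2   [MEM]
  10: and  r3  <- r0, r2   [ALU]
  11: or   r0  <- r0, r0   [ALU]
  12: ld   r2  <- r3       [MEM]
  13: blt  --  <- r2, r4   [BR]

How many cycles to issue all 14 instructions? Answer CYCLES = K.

CYCLES = 9

0. xor.ALU sll.ALU @i0,i1  | 2-wide
1. and.ALU blt.BR @i2,i3  | 2-wide
2. bne.BR @i4  | no-port BR/BR
3. beq.BR mul.MUL @i5,i6  | 2-wide
4. or.ALU @i7  | RAW r3
5. xor.ALU @i8  | RAW r2
6. st.MEM and.ALU @i9,i10  | 2-wide
7. or.ALU ld.MEM @i11,i12  | 2-wide
8. blt.BR @i13  | tail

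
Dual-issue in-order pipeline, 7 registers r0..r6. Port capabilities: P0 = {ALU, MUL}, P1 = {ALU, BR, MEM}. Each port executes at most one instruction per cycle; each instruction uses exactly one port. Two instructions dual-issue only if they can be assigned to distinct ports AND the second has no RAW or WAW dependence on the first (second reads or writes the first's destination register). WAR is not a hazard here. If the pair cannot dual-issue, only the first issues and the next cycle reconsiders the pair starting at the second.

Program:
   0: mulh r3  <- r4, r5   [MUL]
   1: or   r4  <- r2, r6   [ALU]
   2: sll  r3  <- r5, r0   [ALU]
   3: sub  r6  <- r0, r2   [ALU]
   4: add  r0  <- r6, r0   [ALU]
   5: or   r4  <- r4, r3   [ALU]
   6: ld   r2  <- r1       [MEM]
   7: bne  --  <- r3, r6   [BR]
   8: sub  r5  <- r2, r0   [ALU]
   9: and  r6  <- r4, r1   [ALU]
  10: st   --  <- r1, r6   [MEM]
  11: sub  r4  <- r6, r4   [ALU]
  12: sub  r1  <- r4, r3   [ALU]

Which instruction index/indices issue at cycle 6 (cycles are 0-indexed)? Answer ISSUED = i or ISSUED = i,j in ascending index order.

t=0 i0/i1:mulh.MUL or.ALU ; dual
t=1 i2/i3:sll.ALU sub.ALU ; dual
t=2 i4/i5:add.ALU or.ALU ; dual
t=3 i6:ld.MEM ; no-port MEM/BR
t=4 i7/i8:bne.BR sub.ALU ; dual
t=5 i9:and.ALU ; RAW r6
t=6 i10/i11:st.MEM sub.ALU ; dual
t=7 i12:sub.ALU ; tail

ISSUED = 10,11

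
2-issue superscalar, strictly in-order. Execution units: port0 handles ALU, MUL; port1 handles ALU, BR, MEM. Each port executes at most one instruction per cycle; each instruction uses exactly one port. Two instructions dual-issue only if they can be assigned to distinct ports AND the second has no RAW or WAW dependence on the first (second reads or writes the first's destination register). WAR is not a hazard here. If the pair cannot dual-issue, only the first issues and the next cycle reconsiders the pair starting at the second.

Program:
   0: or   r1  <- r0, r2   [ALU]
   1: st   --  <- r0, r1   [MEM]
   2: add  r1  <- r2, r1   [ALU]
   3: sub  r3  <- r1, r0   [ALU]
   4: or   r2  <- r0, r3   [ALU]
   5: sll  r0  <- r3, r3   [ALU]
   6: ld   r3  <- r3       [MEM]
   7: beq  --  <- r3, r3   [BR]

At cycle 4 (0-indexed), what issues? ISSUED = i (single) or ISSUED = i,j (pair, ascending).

#0 head=0: or i0 RAW r1
#1 head=1: st add i1&i2 dual
#2 head=3: sub i3 RAW r3
#3 head=4: or sll i4&i5 dual
#4 head=6: ld i6 no-port MEM/BR
#5 head=7: beq i7 tail

ISSUED = 6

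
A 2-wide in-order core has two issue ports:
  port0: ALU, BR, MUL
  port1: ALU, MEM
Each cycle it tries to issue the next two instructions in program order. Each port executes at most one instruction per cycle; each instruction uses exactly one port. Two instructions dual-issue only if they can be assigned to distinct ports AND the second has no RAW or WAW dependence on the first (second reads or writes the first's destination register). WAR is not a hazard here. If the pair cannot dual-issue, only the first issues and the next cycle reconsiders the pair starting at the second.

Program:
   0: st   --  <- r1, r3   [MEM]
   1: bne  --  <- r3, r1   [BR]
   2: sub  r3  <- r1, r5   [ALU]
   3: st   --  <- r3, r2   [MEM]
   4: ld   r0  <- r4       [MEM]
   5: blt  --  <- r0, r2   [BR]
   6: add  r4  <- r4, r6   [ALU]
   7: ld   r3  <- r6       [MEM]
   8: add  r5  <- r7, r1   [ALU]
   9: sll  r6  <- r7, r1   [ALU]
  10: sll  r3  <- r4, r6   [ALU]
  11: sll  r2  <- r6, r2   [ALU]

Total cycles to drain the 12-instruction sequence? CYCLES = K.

0. st bne @i0&i1  | dual
1. sub @i2  | RAW r3
2. st @i3  | no-port MEM/MEM
3. ld @i4  | RAW r0
4. blt add @i5&i6  | dual
5. ld add @i7&i8  | dual
6. sll @i9  | RAW r6
7. sll sll @i10&i11  | dual

CYCLES = 8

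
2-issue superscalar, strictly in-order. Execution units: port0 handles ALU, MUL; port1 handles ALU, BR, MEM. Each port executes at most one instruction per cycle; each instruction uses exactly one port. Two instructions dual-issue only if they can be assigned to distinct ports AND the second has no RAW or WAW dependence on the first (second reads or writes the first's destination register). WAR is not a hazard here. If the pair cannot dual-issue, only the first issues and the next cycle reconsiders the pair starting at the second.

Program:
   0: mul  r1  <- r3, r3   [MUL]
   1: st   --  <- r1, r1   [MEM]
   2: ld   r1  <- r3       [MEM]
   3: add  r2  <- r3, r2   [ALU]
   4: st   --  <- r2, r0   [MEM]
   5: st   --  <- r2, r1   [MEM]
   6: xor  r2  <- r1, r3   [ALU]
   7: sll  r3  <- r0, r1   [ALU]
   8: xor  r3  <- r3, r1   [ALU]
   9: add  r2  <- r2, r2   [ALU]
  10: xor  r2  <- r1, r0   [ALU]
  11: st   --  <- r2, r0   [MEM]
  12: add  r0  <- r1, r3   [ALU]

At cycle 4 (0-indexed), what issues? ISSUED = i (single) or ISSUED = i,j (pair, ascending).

0. mul @i0  | RAW r1
1. st @i1  | no-port MEM/MEM
2. ld/add @i2,i3  | pair
3. st @i4  | no-port MEM/MEM
4. st/xor @i5,i6  | pair
5. sll @i7  | RAW+WAW r3
6. xor/add @i8,i9  | pair
7. xor @i10  | RAW r2
8. st/add @i11,i12  | pair

ISSUED = 5,6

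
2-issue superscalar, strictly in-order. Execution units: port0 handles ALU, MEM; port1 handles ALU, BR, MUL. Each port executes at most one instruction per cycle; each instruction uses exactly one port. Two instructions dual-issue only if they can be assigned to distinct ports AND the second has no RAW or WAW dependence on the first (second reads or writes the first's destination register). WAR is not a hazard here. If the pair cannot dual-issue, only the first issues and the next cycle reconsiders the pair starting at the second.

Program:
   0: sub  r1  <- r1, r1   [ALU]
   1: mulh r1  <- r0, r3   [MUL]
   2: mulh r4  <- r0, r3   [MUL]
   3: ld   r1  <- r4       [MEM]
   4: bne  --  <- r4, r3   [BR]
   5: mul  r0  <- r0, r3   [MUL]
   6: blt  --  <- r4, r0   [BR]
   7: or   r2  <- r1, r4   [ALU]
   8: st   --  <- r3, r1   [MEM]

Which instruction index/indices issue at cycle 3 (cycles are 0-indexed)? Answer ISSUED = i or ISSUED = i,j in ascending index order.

0. sub @i0  | WAW r1
1. mulh @i1  | no-port MUL/MUL
2. mulh @i2  | RAW r4
3. ld bne @i3/i4  | 2-wide
4. mul @i5  | no-port MUL/BR
5. blt or @i6/i7  | 2-wide
6. st @i8  | tail

ISSUED = 3,4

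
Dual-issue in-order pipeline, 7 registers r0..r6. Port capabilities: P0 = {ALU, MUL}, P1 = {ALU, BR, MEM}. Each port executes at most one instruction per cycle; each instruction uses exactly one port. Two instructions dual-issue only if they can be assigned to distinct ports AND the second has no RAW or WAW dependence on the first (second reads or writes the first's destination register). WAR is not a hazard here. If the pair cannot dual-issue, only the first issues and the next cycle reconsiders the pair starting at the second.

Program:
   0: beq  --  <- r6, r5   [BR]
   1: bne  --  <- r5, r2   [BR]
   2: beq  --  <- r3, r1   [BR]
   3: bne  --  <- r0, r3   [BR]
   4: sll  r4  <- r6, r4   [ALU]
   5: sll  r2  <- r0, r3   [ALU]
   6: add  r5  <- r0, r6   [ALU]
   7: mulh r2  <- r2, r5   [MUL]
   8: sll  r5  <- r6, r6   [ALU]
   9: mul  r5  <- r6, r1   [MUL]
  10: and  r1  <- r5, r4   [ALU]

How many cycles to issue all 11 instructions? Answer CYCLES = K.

c0: i0 beq.BR  no-port BR/BR
c1: i1 bne.BR  no-port BR/BR
c2: i2 beq.BR  no-port BR/BR
c3: i3&i4 bne.BR sll.ALU  dual
c4: i5&i6 sll.ALU add.ALU  dual
c5: i7&i8 mulh.MUL sll.ALU  dual
c6: i9 mul.MUL  RAW r5
c7: i10 and.ALU  tail

CYCLES = 8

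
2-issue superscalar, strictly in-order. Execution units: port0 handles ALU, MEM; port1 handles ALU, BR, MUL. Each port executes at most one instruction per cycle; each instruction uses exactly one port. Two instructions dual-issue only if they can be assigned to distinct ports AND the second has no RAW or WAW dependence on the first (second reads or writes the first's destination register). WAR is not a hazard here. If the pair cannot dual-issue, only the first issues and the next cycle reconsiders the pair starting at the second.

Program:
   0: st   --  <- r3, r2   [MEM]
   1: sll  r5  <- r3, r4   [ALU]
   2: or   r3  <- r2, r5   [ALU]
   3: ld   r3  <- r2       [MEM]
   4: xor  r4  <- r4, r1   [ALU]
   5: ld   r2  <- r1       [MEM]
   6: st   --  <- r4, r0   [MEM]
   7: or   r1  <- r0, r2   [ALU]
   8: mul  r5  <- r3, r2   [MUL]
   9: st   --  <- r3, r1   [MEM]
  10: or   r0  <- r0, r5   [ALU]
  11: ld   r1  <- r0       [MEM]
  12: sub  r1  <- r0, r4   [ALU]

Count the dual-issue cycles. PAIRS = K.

c0: i0&i1 st.MEM+sll.ALU  2-wide
c1: i2 or.ALU  WAW r3
c2: i3&i4 ld.MEM+xor.ALU  2-wide
c3: i5 ld.MEM  no-port MEM/MEM
c4: i6&i7 st.MEM+or.ALU  2-wide
c5: i8&i9 mul.MUL+st.MEM  2-wide
c6: i10 or.ALU  RAW r0
c7: i11 ld.MEM  WAW r1
c8: i12 sub.ALU  tail

PAIRS = 4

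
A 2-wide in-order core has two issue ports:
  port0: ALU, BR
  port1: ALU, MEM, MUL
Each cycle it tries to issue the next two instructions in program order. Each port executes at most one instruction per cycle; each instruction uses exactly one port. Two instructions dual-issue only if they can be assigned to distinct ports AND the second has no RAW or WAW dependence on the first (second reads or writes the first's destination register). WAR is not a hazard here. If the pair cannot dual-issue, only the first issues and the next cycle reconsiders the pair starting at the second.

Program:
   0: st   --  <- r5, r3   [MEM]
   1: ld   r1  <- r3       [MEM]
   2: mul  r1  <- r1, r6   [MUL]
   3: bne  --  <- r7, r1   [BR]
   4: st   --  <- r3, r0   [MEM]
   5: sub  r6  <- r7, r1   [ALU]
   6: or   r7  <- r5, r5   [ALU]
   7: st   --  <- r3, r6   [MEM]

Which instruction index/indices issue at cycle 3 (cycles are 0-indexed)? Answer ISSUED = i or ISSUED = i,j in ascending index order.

ISSUED = 3,4

  cy0 -> i0 (st) no-port MEM/MEM
  cy1 -> i1 (ld) no-port MEM/MUL
  cy2 -> i2 (mul) RAW r1
  cy3 -> i3/i4 (bne;st) dual
  cy4 -> i5/i6 (sub;or) dual
  cy5 -> i7 (st) tail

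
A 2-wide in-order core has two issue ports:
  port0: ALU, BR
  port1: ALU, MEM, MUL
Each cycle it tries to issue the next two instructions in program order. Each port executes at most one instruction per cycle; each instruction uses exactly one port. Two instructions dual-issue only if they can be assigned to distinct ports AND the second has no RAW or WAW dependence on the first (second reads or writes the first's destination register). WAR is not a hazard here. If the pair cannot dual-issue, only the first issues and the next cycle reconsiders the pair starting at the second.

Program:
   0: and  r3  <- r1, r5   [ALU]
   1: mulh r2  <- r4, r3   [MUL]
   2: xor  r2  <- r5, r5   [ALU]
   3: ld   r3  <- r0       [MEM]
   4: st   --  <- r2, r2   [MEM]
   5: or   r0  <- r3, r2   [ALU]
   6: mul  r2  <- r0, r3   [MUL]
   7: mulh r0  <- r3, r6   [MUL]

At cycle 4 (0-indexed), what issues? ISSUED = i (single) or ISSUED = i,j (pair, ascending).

0. and @i0  | RAW r3
1. mulh @i1  | WAW r2
2. xor;ld @i2+i3  | dual
3. st;or @i4+i5  | dual
4. mul @i6  | no-port MUL/MUL
5. mulh @i7  | tail

ISSUED = 6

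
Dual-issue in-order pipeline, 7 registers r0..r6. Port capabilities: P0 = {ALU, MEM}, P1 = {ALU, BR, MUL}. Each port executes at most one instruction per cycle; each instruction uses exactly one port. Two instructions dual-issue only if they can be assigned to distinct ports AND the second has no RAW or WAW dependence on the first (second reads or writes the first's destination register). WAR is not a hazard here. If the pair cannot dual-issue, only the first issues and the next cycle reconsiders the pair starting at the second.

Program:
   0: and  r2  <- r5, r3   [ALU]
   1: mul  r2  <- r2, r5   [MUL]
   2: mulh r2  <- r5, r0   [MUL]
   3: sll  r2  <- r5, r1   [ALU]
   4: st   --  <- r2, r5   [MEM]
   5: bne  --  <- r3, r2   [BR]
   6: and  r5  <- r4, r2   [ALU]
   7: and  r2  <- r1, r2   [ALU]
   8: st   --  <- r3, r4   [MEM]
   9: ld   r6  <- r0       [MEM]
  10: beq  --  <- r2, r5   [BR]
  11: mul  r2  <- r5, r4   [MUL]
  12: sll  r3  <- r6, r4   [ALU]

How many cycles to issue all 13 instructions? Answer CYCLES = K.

t=0 i0:and ; RAW+WAW r2
t=1 i1:mul ; no-port MUL/MUL
t=2 i2:mulh ; WAW r2
t=3 i3:sll ; RAW r2
t=4 i4+i5:st/bne ; 2-wide
t=5 i6+i7:and/and ; 2-wide
t=6 i8:st ; no-port MEM/MEM
t=7 i9+i10:ld/beq ; 2-wide
t=8 i11+i12:mul/sll ; 2-wide

CYCLES = 9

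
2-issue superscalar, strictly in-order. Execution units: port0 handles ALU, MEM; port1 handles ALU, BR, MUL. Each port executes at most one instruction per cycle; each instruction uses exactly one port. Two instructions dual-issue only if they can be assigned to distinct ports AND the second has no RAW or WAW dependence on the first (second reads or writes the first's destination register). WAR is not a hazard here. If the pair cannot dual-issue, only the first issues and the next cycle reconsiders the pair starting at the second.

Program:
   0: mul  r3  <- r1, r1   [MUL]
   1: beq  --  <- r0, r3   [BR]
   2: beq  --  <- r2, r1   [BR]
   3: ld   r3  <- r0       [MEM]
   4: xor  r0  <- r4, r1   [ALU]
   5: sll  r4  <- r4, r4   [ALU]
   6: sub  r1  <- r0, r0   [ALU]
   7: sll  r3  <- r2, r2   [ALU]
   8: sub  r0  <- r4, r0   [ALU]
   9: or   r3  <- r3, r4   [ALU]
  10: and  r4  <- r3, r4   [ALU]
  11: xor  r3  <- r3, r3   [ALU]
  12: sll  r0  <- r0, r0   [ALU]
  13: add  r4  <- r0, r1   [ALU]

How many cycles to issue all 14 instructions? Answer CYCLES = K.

CYCLES = 9

#0 head=0: mul i0 no-port MUL/BR
#1 head=1: beq i1 no-port BR/BR
#2 head=2: beq+ld i2+i3 2-wide
#3 head=4: xor+sll i4+i5 2-wide
#4 head=6: sub+sll i6+i7 2-wide
#5 head=8: sub+or i8+i9 2-wide
#6 head=10: and+xor i10+i11 2-wide
#7 head=12: sll i12 RAW r0
#8 head=13: add i13 tail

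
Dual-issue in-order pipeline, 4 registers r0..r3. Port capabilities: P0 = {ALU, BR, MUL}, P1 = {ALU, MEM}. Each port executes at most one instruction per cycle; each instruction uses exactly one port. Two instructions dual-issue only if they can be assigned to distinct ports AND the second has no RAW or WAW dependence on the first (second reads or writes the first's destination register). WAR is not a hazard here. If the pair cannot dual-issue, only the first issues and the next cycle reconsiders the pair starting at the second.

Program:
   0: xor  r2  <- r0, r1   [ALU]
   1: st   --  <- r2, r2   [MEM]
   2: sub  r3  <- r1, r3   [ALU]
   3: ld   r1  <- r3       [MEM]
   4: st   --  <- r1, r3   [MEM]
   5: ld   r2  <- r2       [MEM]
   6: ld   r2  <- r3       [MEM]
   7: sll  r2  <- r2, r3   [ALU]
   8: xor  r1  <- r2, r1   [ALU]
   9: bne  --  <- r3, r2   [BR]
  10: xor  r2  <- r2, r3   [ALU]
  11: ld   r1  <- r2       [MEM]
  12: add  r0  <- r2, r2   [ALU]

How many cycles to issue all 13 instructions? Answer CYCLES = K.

0. xor.ALU @i0  | RAW r2
1. st.MEM/sub.ALU @i1&i2  | dual
2. ld.MEM @i3  | no-port MEM/MEM
3. st.MEM @i4  | no-port MEM/MEM
4. ld.MEM @i5  | no-port MEM/MEM
5. ld.MEM @i6  | RAW+WAW r2
6. sll.ALU @i7  | RAW r2
7. xor.ALU/bne.BR @i8&i9  | dual
8. xor.ALU @i10  | RAW r2
9. ld.MEM/add.ALU @i11&i12  | dual

CYCLES = 10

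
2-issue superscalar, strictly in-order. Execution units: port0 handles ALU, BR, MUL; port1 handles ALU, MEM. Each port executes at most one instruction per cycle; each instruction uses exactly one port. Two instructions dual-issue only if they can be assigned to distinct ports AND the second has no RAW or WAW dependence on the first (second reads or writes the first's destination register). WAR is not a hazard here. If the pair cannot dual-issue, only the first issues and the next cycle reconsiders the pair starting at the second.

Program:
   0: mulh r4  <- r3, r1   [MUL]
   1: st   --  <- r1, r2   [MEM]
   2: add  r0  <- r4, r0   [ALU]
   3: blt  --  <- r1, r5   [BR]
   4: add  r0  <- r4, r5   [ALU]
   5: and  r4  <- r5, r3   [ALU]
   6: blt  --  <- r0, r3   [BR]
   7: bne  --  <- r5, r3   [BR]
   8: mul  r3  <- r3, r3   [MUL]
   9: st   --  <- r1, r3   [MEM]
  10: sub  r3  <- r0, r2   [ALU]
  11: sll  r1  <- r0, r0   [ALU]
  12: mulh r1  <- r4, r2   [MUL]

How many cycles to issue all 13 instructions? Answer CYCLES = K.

  cy0 -> i0/i1 (mulh.MUL+st.MEM) dual
  cy1 -> i2/i3 (add.ALU+blt.BR) dual
  cy2 -> i4/i5 (add.ALU+and.ALU) dual
  cy3 -> i6 (blt.BR) no-port BR/BR
  cy4 -> i7 (bne.BR) no-port BR/MUL
  cy5 -> i8 (mul.MUL) RAW r3
  cy6 -> i9/i10 (st.MEM+sub.ALU) dual
  cy7 -> i11 (sll.ALU) WAW r1
  cy8 -> i12 (mulh.MUL) tail

CYCLES = 9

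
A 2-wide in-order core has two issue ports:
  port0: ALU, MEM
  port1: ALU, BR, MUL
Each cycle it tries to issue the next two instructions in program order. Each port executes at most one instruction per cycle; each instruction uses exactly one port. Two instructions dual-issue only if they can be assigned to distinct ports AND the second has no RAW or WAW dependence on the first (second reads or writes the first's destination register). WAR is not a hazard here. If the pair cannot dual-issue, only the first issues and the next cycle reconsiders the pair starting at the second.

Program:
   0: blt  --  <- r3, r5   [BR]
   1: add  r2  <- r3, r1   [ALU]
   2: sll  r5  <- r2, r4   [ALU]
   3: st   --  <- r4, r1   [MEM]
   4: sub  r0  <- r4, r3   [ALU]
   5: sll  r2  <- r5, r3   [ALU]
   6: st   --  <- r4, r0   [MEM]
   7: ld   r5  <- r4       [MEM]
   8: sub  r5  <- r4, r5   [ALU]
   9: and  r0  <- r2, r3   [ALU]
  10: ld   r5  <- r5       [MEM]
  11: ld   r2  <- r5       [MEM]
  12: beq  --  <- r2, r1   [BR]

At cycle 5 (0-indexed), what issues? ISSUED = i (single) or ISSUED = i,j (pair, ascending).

[0] i0+i1  blt.BR;add.ALU  -- pair
[1] i2+i3  sll.ALU;st.MEM  -- pair
[2] i4+i5  sub.ALU;sll.ALU  -- pair
[3] i6  st.MEM  -- no-port MEM/MEM
[4] i7  ld.MEM  -- RAW+WAW r5
[5] i8+i9  sub.ALU;and.ALU  -- pair
[6] i10  ld.MEM  -- no-port MEM/MEM
[7] i11  ld.MEM  -- RAW r2
[8] i12  beq.BR  -- tail

ISSUED = 8,9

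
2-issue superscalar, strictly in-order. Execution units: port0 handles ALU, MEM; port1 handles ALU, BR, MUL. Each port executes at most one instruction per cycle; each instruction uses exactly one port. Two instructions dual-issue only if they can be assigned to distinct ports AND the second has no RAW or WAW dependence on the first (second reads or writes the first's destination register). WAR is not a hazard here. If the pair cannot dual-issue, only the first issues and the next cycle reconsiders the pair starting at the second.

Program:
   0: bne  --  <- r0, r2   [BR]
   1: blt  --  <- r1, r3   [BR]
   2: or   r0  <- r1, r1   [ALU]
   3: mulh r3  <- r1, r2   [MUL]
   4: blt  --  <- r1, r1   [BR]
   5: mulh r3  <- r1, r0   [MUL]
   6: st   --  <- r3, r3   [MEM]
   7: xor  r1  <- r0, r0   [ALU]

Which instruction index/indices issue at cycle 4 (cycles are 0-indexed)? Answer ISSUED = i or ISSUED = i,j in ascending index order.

t=0 i0:bne.BR ; no-port BR/BR
t=1 i1&i2:blt.BR+or.ALU ; 2-wide
t=2 i3:mulh.MUL ; no-port MUL/BR
t=3 i4:blt.BR ; no-port BR/MUL
t=4 i5:mulh.MUL ; RAW r3
t=5 i6&i7:st.MEM+xor.ALU ; 2-wide

ISSUED = 5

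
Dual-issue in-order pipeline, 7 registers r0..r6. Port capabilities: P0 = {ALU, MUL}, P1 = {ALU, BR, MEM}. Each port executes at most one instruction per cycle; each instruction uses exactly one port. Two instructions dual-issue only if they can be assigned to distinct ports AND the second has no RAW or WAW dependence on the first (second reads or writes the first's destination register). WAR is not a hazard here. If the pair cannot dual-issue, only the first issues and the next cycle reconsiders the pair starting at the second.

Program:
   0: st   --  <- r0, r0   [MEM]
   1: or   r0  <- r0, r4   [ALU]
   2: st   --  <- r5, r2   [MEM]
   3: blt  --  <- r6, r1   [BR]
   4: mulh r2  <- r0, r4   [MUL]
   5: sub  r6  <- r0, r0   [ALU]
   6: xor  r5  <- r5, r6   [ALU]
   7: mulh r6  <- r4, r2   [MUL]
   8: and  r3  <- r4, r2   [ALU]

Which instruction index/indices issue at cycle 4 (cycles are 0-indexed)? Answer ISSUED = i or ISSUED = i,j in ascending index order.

ISSUED = 6,7

[0] i0+i1  st.MEM;or.ALU  -- pair
[1] i2  st.MEM  -- no-port MEM/BR
[2] i3+i4  blt.BR;mulh.MUL  -- pair
[3] i5  sub.ALU  -- RAW r6
[4] i6+i7  xor.ALU;mulh.MUL  -- pair
[5] i8  and.ALU  -- tail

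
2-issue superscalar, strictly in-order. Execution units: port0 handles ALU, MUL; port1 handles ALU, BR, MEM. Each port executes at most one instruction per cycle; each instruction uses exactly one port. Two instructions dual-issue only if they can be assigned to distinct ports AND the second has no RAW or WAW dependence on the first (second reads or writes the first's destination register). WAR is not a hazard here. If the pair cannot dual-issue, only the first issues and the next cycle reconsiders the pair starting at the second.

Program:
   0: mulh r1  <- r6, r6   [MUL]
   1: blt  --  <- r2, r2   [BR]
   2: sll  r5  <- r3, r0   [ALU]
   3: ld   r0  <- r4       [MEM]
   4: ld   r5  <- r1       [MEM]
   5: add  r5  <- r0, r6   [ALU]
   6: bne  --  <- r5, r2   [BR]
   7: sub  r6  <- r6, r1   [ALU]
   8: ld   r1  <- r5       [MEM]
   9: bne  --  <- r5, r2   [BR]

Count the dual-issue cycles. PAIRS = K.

PAIRS = 3

[0] i0+i1  mulh.MUL+blt.BR  -- dual
[1] i2+i3  sll.ALU+ld.MEM  -- dual
[2] i4  ld.MEM  -- WAW r5
[3] i5  add.ALU  -- RAW r5
[4] i6+i7  bne.BR+sub.ALU  -- dual
[5] i8  ld.MEM  -- no-port MEM/BR
[6] i9  bne.BR  -- tail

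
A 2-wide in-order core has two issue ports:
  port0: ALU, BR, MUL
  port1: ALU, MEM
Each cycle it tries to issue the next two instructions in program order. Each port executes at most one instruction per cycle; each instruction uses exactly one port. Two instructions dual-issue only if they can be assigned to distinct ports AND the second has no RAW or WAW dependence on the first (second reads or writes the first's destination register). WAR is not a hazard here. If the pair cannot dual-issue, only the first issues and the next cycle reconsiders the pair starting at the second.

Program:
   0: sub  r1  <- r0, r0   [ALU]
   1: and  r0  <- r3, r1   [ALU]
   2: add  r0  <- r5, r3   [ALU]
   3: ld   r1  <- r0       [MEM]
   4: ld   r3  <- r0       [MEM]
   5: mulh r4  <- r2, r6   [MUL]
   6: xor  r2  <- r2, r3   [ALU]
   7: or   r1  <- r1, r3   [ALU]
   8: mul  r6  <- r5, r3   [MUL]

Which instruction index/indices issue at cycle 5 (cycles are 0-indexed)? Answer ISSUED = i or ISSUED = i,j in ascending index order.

ISSUED = 6,7

[0] i0  sub  -- RAW r1
[1] i1  and  -- WAW r0
[2] i2  add  -- RAW r0
[3] i3  ld  -- no-port MEM/MEM
[4] i4&i5  ld;mulh  -- 2-wide
[5] i6&i7  xor;or  -- 2-wide
[6] i8  mul  -- tail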